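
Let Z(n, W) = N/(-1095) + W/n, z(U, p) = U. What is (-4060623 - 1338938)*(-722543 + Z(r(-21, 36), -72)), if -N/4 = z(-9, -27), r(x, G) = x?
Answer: 9968068487665529/2555 ≈ 3.9014e+12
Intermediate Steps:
N = 36 (N = -4*(-9) = 36)
Z(n, W) = -12/365 + W/n (Z(n, W) = 36/(-1095) + W/n = 36*(-1/1095) + W/n = -12/365 + W/n)
(-4060623 - 1338938)*(-722543 + Z(r(-21, 36), -72)) = (-4060623 - 1338938)*(-722543 + (-12/365 - 72/(-21))) = -5399561*(-722543 + (-12/365 - 72*(-1/21))) = -5399561*(-722543 + (-12/365 + 24/7)) = -5399561*(-722543 + 8676/2555) = -5399561*(-1846088689/2555) = 9968068487665529/2555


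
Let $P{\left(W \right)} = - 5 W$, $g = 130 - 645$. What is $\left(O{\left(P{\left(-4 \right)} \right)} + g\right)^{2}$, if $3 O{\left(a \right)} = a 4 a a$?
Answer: $\frac{927507025}{9} \approx 1.0306 \cdot 10^{8}$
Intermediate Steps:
$g = -515$ ($g = 130 - 645 = -515$)
$O{\left(a \right)} = \frac{4 a^{3}}{3}$ ($O{\left(a \right)} = \frac{a 4 a a}{3} = \frac{4 a^{2} a}{3} = \frac{4 a^{3}}{3}$)
$\left(O{\left(P{\left(-4 \right)} \right)} + g\right)^{2} = \left(\frac{4 \left(\left(-5\right) \left(-4\right)\right)^{3}}{3} - 515\right)^{2} = \left(\frac{4 \cdot 20^{3}}{3} - 515\right)^{2} = \left(\frac{4}{3} \cdot 8000 - 515\right)^{2} = \left(\frac{32000}{3} - 515\right)^{2} = \left(\frac{30455}{3}\right)^{2} = \frac{927507025}{9}$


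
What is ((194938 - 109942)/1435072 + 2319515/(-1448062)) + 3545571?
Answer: 83726738366112757/23614468528 ≈ 3.5456e+6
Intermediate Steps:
((194938 - 109942)/1435072 + 2319515/(-1448062)) + 3545571 = (84996*(1/1435072) + 2319515*(-1/1448062)) + 3545571 = (21249/358768 - 210865/131642) + 3545571 = -36427176731/23614468528 + 3545571 = 83726738366112757/23614468528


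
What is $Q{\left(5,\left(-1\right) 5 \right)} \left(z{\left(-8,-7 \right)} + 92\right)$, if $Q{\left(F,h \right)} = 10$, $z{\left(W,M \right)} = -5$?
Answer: $870$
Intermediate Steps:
$Q{\left(5,\left(-1\right) 5 \right)} \left(z{\left(-8,-7 \right)} + 92\right) = 10 \left(-5 + 92\right) = 10 \cdot 87 = 870$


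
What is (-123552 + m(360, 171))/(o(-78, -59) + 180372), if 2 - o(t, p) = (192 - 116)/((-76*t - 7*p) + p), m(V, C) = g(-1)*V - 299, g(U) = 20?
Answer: -366400791/566554696 ≈ -0.64672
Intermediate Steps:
m(V, C) = -299 + 20*V (m(V, C) = 20*V - 299 = -299 + 20*V)
o(t, p) = 2 - 76/(-76*t - 6*p) (o(t, p) = 2 - (192 - 116)/((-76*t - 7*p) + p) = 2 - 76/(-76*t - 6*p))
(-123552 + m(360, 171))/(o(-78, -59) + 180372) = (-123552 + (-299 + 20*360))/(2*(19 + 3*(-59) + 38*(-78))/(3*(-59) + 38*(-78)) + 180372) = (-123552 + (-299 + 7200))/(2*(19 - 177 - 2964)/(-177 - 2964) + 180372) = (-123552 + 6901)/(2*(-3122)/(-3141) + 180372) = -116651/(2*(-1/3141)*(-3122) + 180372) = -116651/(6244/3141 + 180372) = -116651/566554696/3141 = -116651*3141/566554696 = -366400791/566554696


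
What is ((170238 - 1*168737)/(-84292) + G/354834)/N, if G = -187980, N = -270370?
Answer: 2729635999/1347779468257560 ≈ 2.0253e-6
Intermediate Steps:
((170238 - 1*168737)/(-84292) + G/354834)/N = ((170238 - 1*168737)/(-84292) - 187980/354834)/(-270370) = ((170238 - 168737)*(-1/84292) - 187980*1/354834)*(-1/270370) = (1501*(-1/84292) - 31330/59139)*(-1/270370) = (-1501/84292 - 31330/59139)*(-1/270370) = -2729635999/4984944588*(-1/270370) = 2729635999/1347779468257560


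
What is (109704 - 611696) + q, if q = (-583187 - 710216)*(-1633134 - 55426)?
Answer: 2183988067688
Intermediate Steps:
q = 2183988569680 (q = -1293403*(-1688560) = 2183988569680)
(109704 - 611696) + q = (109704 - 611696) + 2183988569680 = -501992 + 2183988569680 = 2183988067688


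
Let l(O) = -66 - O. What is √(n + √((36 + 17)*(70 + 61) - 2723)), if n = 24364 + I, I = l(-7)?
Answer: √(24305 + 2*√1055) ≈ 156.11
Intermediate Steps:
I = -59 (I = -66 - 1*(-7) = -66 + 7 = -59)
n = 24305 (n = 24364 - 59 = 24305)
√(n + √((36 + 17)*(70 + 61) - 2723)) = √(24305 + √((36 + 17)*(70 + 61) - 2723)) = √(24305 + √(53*131 - 2723)) = √(24305 + √(6943 - 2723)) = √(24305 + √4220) = √(24305 + 2*√1055)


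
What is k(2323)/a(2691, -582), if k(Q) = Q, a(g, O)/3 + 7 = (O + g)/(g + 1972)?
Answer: -10832149/91596 ≈ -118.26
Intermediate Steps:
a(g, O) = -21 + 3*(O + g)/(1972 + g) (a(g, O) = -21 + 3*((O + g)/(g + 1972)) = -21 + 3*((O + g)/(1972 + g)) = -21 + 3*(O + g)/(1972 + g))
k(2323)/a(2691, -582) = 2323/((3*(-13804 - 582 - 6*2691)/(1972 + 2691))) = 2323/((3*(-13804 - 582 - 16146)/4663)) = 2323/((3*(1/4663)*(-30532))) = 2323/(-91596/4663) = 2323*(-4663/91596) = -10832149/91596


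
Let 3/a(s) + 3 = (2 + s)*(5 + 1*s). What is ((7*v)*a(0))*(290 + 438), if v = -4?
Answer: -8736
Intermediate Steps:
a(s) = 3/(-3 + (2 + s)*(5 + s)) (a(s) = 3/(-3 + (2 + s)*(5 + 1*s)) = 3/(-3 + (2 + s)*(5 + s)))
((7*v)*a(0))*(290 + 438) = ((7*(-4))*(3/(7 + 0² + 7*0)))*(290 + 438) = -84/(7 + 0 + 0)*728 = -84/7*728 = -28*3/7*728 = -12*728 = -8736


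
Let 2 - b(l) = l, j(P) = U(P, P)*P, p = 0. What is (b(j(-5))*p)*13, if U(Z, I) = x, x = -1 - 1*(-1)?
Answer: 0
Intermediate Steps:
x = 0 (x = -1 + 1 = 0)
U(Z, I) = 0
j(P) = 0 (j(P) = 0*P = 0)
b(l) = 2 - l
(b(j(-5))*p)*13 = ((2 - 1*0)*0)*13 = ((2 + 0)*0)*13 = (2*0)*13 = 0*13 = 0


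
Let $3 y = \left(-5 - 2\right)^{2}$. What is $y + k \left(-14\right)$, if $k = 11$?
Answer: $- \frac{413}{3} \approx -137.67$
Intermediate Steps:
$y = \frac{49}{3}$ ($y = \frac{\left(-5 - 2\right)^{2}}{3} = \frac{\left(-7\right)^{2}}{3} = \frac{1}{3} \cdot 49 = \frac{49}{3} \approx 16.333$)
$y + k \left(-14\right) = \frac{49}{3} + 11 \left(-14\right) = \frac{49}{3} - 154 = - \frac{413}{3}$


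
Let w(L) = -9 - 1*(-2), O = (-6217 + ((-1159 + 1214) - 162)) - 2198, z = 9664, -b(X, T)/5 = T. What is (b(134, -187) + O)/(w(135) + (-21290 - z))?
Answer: 7587/30961 ≈ 0.24505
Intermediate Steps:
b(X, T) = -5*T
O = -8522 (O = (-6217 + (55 - 162)) - 2198 = (-6217 - 107) - 2198 = -6324 - 2198 = -8522)
w(L) = -7 (w(L) = -9 + 2 = -7)
(b(134, -187) + O)/(w(135) + (-21290 - z)) = (-5*(-187) - 8522)/(-7 + (-21290 - 1*9664)) = (935 - 8522)/(-7 + (-21290 - 9664)) = -7587/(-7 - 30954) = -7587/(-30961) = -7587*(-1/30961) = 7587/30961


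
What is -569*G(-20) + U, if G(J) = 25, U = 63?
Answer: -14162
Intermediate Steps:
-569*G(-20) + U = -569*25 + 63 = -14225 + 63 = -14162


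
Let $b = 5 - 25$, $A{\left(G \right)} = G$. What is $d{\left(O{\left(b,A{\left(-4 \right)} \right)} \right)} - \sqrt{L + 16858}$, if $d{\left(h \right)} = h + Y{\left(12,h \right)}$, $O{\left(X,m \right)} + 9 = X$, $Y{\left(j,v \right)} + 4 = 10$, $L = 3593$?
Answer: $-23 - \sqrt{20451} \approx -166.01$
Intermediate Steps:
$Y{\left(j,v \right)} = 6$ ($Y{\left(j,v \right)} = -4 + 10 = 6$)
$b = -20$ ($b = 5 - 25 = -20$)
$O{\left(X,m \right)} = -9 + X$
$d{\left(h \right)} = 6 + h$ ($d{\left(h \right)} = h + 6 = 6 + h$)
$d{\left(O{\left(b,A{\left(-4 \right)} \right)} \right)} - \sqrt{L + 16858} = \left(6 - 29\right) - \sqrt{3593 + 16858} = \left(6 - 29\right) - \sqrt{20451} = -23 - \sqrt{20451}$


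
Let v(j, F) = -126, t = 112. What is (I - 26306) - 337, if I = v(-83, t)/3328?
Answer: -44334015/1664 ≈ -26643.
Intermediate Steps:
I = -63/1664 (I = -126/3328 = -126*1/3328 = -63/1664 ≈ -0.037861)
(I - 26306) - 337 = (-63/1664 - 26306) - 337 = -43773247/1664 - 337 = -44334015/1664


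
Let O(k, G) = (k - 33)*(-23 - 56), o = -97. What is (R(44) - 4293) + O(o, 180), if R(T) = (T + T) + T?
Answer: 6109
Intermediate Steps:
R(T) = 3*T (R(T) = 2*T + T = 3*T)
O(k, G) = 2607 - 79*k (O(k, G) = (-33 + k)*(-79) = 2607 - 79*k)
(R(44) - 4293) + O(o, 180) = (3*44 - 4293) + (2607 - 79*(-97)) = (132 - 4293) + (2607 + 7663) = -4161 + 10270 = 6109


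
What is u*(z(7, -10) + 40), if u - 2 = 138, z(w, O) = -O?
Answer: 7000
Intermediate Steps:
u = 140 (u = 2 + 138 = 140)
u*(z(7, -10) + 40) = 140*(-1*(-10) + 40) = 140*(10 + 40) = 140*50 = 7000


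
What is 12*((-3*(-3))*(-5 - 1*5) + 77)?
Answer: -156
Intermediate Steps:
12*((-3*(-3))*(-5 - 1*5) + 77) = 12*(9*(-5 - 5) + 77) = 12*(9*(-10) + 77) = 12*(-90 + 77) = 12*(-13) = -156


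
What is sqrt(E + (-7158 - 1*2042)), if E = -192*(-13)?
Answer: 4*I*sqrt(419) ≈ 81.878*I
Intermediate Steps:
E = 2496
sqrt(E + (-7158 - 1*2042)) = sqrt(2496 + (-7158 - 1*2042)) = sqrt(2496 + (-7158 - 2042)) = sqrt(2496 - 9200) = sqrt(-6704) = 4*I*sqrt(419)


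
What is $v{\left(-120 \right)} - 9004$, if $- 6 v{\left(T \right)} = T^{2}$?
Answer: $-11404$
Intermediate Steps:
$v{\left(T \right)} = - \frac{T^{2}}{6}$
$v{\left(-120 \right)} - 9004 = - \frac{\left(-120\right)^{2}}{6} - 9004 = \left(- \frac{1}{6}\right) 14400 - 9004 = -2400 - 9004 = -11404$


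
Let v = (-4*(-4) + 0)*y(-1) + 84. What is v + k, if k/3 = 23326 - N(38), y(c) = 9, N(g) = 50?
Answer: 70056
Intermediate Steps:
v = 228 (v = (-4*(-4) + 0)*9 + 84 = (16 + 0)*9 + 84 = 16*9 + 84 = 144 + 84 = 228)
k = 69828 (k = 3*(23326 - 1*50) = 3*(23326 - 50) = 3*23276 = 69828)
v + k = 228 + 69828 = 70056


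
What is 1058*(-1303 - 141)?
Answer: -1527752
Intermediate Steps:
1058*(-1303 - 141) = 1058*(-1444) = -1527752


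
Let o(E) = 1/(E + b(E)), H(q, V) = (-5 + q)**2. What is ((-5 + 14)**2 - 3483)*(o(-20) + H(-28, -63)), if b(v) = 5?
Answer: -18522756/5 ≈ -3.7046e+6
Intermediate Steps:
o(E) = 1/(5 + E) (o(E) = 1/(E + 5) = 1/(5 + E))
((-5 + 14)**2 - 3483)*(o(-20) + H(-28, -63)) = ((-5 + 14)**2 - 3483)*(1/(5 - 20) + (-5 - 28)**2) = (9**2 - 3483)*(1/(-15) + (-33)**2) = (81 - 3483)*(-1/15 + 1089) = -3402*16334/15 = -18522756/5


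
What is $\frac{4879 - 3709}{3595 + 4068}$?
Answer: $\frac{1170}{7663} \approx 0.15268$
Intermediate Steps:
$\frac{4879 - 3709}{3595 + 4068} = \frac{1170}{7663}$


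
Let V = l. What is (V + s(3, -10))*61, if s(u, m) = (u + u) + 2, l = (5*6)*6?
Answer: 11468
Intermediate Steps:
l = 180 (l = 30*6 = 180)
V = 180
s(u, m) = 2 + 2*u (s(u, m) = 2*u + 2 = 2 + 2*u)
(V + s(3, -10))*61 = (180 + (2 + 2*3))*61 = (180 + (2 + 6))*61 = (180 + 8)*61 = 188*61 = 11468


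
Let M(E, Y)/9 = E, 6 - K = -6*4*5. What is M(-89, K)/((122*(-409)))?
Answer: 801/49898 ≈ 0.016053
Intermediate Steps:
K = 126 (K = 6 - (-6*4)*5 = 6 - (-24)*5 = 6 - 1*(-120) = 6 + 120 = 126)
M(E, Y) = 9*E
M(-89, K)/((122*(-409))) = (9*(-89))/((122*(-409))) = -801/(-49898) = -801*(-1/49898) = 801/49898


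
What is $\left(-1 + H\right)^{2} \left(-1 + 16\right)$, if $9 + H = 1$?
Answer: $1215$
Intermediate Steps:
$H = -8$ ($H = -9 + 1 = -8$)
$\left(-1 + H\right)^{2} \left(-1 + 16\right) = \left(-1 - 8\right)^{2} \left(-1 + 16\right) = \left(-9\right)^{2} \cdot 15 = 81 \cdot 15 = 1215$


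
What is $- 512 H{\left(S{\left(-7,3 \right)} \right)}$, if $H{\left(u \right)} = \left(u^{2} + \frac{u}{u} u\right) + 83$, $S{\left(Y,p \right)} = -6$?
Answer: $-57856$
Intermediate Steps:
$H{\left(u \right)} = 83 + u + u^{2}$ ($H{\left(u \right)} = \left(u^{2} + 1 u\right) + 83 = \left(u^{2} + u\right) + 83 = \left(u + u^{2}\right) + 83 = 83 + u + u^{2}$)
$- 512 H{\left(S{\left(-7,3 \right)} \right)} = - 512 \left(83 - 6 + \left(-6\right)^{2}\right) = - 512 \left(83 - 6 + 36\right) = \left(-512\right) 113 = -57856$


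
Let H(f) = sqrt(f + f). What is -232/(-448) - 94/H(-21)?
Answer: 29/56 + 47*I*sqrt(42)/21 ≈ 0.51786 + 14.505*I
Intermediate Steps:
H(f) = sqrt(2)*sqrt(f) (H(f) = sqrt(2*f) = sqrt(2)*sqrt(f))
-232/(-448) - 94/H(-21) = -232/(-448) - 94*(-I*sqrt(42)/42) = -232*(-1/448) - 94*(-I*sqrt(42)/42) = 29/56 - 94*(-I*sqrt(42)/42) = 29/56 - (-47)*I*sqrt(42)/21 = 29/56 + 47*I*sqrt(42)/21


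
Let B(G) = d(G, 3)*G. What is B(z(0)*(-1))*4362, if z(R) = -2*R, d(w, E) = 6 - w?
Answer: 0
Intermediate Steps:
B(G) = G*(6 - G) (B(G) = (6 - G)*G = G*(6 - G))
B(z(0)*(-1))*4362 = ((-2*0*(-1))*(6 - (-2*0)*(-1)))*4362 = ((0*(-1))*(6 - 0*(-1)))*4362 = (0*(6 - 1*0))*4362 = (0*(6 + 0))*4362 = (0*6)*4362 = 0*4362 = 0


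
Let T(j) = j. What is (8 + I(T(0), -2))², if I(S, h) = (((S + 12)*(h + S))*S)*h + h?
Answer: 36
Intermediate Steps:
I(S, h) = h + S*h*(12 + S)*(S + h) (I(S, h) = (((12 + S)*(S + h))*S)*h + h = (S*(12 + S)*(S + h))*h + h = S*h*(12 + S)*(S + h) + h = h + S*h*(12 + S)*(S + h))
(8 + I(T(0), -2))² = (8 - 2*(1 + 0³ + 12*0² - 2*0² + 12*0*(-2)))² = (8 - 2*(1 + 0 + 12*0 - 2*0 + 0))² = (8 - 2*(1 + 0 + 0 + 0 + 0))² = (8 - 2*1)² = (8 - 2)² = 6² = 36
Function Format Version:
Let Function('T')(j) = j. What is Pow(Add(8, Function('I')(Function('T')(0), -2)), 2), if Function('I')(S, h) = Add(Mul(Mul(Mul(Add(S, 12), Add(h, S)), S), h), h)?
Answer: 36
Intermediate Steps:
Function('I')(S, h) = Add(h, Mul(S, h, Add(12, S), Add(S, h))) (Function('I')(S, h) = Add(Mul(Mul(Mul(Add(12, S), Add(S, h)), S), h), h) = Add(Mul(Mul(S, Add(12, S), Add(S, h)), h), h) = Add(Mul(S, h, Add(12, S), Add(S, h)), h) = Add(h, Mul(S, h, Add(12, S), Add(S, h))))
Pow(Add(8, Function('I')(Function('T')(0), -2)), 2) = Pow(Add(8, Mul(-2, Add(1, Pow(0, 3), Mul(12, Pow(0, 2)), Mul(-2, Pow(0, 2)), Mul(12, 0, -2)))), 2) = Pow(Add(8, Mul(-2, Add(1, 0, Mul(12, 0), Mul(-2, 0), 0))), 2) = Pow(Add(8, Mul(-2, Add(1, 0, 0, 0, 0))), 2) = Pow(Add(8, Mul(-2, 1)), 2) = Pow(Add(8, -2), 2) = Pow(6, 2) = 36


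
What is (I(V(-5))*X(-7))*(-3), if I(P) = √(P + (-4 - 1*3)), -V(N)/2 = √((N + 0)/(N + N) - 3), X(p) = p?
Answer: 21*√(-7 - I*√10) ≈ 12.255 - 56.896*I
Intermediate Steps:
V(N) = -I*√10 (V(N) = -2*√((N + 0)/(N + N) - 3) = -2*√(N/((2*N)) - 3) = -2*√(N*(1/(2*N)) - 3) = -2*√(½ - 3) = -I*√10)
I(P) = √(-7 + P) (I(P) = √(P + (-4 - 3)) = √(P - 7) = √(-7 + P))
(I(V(-5))*X(-7))*(-3) = (√(-7 - I*√10)*(-7))*(-3) = -7*√(-7 - I*√10)*(-3) = 21*√(-7 - I*√10)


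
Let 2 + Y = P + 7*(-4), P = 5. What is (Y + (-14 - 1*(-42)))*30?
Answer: 90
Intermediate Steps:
Y = -25 (Y = -2 + (5 + 7*(-4)) = -2 + (5 - 28) = -2 - 23 = -25)
(Y + (-14 - 1*(-42)))*30 = (-25 + (-14 - 1*(-42)))*30 = (-25 + (-14 + 42))*30 = (-25 + 28)*30 = 3*30 = 90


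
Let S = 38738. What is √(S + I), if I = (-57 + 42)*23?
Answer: √38393 ≈ 195.94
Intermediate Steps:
I = -345 (I = -15*23 = -345)
√(S + I) = √(38738 - 345) = √38393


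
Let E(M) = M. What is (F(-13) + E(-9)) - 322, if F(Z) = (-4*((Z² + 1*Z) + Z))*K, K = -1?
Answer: 241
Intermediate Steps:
F(Z) = 4*Z² + 8*Z (F(Z) = -4*((Z² + 1*Z) + Z)*(-1) = -4*((Z² + Z) + Z)*(-1) = -4*((Z + Z²) + Z)*(-1) = -4*(Z² + 2*Z)*(-1) = (-8*Z - 4*Z²)*(-1) = 4*Z² + 8*Z)
(F(-13) + E(-9)) - 322 = (4*(-13)*(2 - 13) - 9) - 322 = (4*(-13)*(-11) - 9) - 322 = (572 - 9) - 322 = 563 - 322 = 241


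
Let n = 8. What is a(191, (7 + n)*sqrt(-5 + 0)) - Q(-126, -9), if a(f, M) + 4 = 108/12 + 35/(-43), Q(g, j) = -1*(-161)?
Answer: -6743/43 ≈ -156.81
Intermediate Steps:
Q(g, j) = 161
a(f, M) = 180/43 (a(f, M) = -4 + (108/12 + 35/(-43)) = -4 + (108*(1/12) + 35*(-1/43)) = -4 + (9 - 35/43) = -4 + 352/43 = 180/43)
a(191, (7 + n)*sqrt(-5 + 0)) - Q(-126, -9) = 180/43 - 1*161 = 180/43 - 161 = -6743/43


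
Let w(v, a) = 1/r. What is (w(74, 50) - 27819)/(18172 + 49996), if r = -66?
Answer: -1836055/4499088 ≈ -0.40809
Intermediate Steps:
w(v, a) = -1/66 (w(v, a) = 1/(-66) = -1/66)
(w(74, 50) - 27819)/(18172 + 49996) = (-1/66 - 27819)/(18172 + 49996) = -1836055/66/68168 = -1836055/66*1/68168 = -1836055/4499088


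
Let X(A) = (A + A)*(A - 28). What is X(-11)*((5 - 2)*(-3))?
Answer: -7722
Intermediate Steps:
X(A) = 2*A*(-28 + A) (X(A) = (2*A)*(-28 + A) = 2*A*(-28 + A))
X(-11)*((5 - 2)*(-3)) = (2*(-11)*(-28 - 11))*((5 - 2)*(-3)) = (2*(-11)*(-39))*(3*(-3)) = 858*(-9) = -7722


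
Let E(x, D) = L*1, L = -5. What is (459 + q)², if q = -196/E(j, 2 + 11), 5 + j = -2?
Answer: 6205081/25 ≈ 2.4820e+5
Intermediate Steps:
j = -7 (j = -5 - 2 = -7)
E(x, D) = -5 (E(x, D) = -5*1 = -5)
q = 196/5 (q = -196/(-5) = -196*(-⅕) = 196/5 ≈ 39.200)
(459 + q)² = (459 + 196/5)² = (2491/5)² = 6205081/25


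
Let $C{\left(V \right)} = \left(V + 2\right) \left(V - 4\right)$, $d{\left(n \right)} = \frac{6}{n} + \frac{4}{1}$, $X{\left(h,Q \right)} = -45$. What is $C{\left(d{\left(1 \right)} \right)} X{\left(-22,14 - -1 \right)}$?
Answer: $-3240$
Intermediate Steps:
$d{\left(n \right)} = 4 + \frac{6}{n}$ ($d{\left(n \right)} = \frac{6}{n} + 4 \cdot 1 = \frac{6}{n} + 4 = 4 + \frac{6}{n}$)
$C{\left(V \right)} = \left(-4 + V\right) \left(2 + V\right)$ ($C{\left(V \right)} = \left(2 + V\right) \left(-4 + V\right) = \left(-4 + V\right) \left(2 + V\right)$)
$C{\left(d{\left(1 \right)} \right)} X{\left(-22,14 - -1 \right)} = \left(-8 + \left(4 + \frac{6}{1}\right)^{2} - 2 \left(4 + \frac{6}{1}\right)\right) \left(-45\right) = \left(-8 + \left(4 + 6 \cdot 1\right)^{2} - 2 \left(4 + 6 \cdot 1\right)\right) \left(-45\right) = \left(-8 + \left(4 + 6\right)^{2} - 2 \left(4 + 6\right)\right) \left(-45\right) = \left(-8 + 10^{2} - 20\right) \left(-45\right) = \left(-8 + 100 - 20\right) \left(-45\right) = 72 \left(-45\right) = -3240$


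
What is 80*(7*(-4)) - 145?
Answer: -2385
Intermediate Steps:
80*(7*(-4)) - 145 = 80*(-28) - 145 = -2240 - 145 = -2385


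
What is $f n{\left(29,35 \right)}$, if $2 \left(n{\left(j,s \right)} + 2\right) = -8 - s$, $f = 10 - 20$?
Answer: $235$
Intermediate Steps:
$f = -10$ ($f = 10 - 20 = -10$)
$n{\left(j,s \right)} = -6 - \frac{s}{2}$ ($n{\left(j,s \right)} = -2 + \frac{-8 - s}{2} = -2 - \left(4 + \frac{s}{2}\right) = -6 - \frac{s}{2}$)
$f n{\left(29,35 \right)} = - 10 \left(-6 - \frac{35}{2}\right) = \left(-10\right) \left(- \frac{47}{2}\right) = 235$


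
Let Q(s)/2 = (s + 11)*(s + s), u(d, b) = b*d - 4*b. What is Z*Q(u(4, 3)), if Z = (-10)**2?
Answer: 0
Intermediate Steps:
u(d, b) = -4*b + b*d
Q(s) = 4*s*(11 + s) (Q(s) = 2*((s + 11)*(s + s)) = 2*((11 + s)*(2*s)) = 2*(2*s*(11 + s)) = 4*s*(11 + s))
Z = 100
Z*Q(u(4, 3)) = 100*(4*(3*(-4 + 4))*(11 + 3*(-4 + 4))) = 100*(4*(3*0)*(11 + 3*0)) = 100*(4*0*(11 + 0)) = 100*(4*0*11) = 100*0 = 0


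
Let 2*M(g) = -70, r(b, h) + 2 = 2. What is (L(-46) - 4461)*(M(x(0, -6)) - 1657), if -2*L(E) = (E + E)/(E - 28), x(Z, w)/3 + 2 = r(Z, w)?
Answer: 279315360/37 ≈ 7.5491e+6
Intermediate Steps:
r(b, h) = 0 (r(b, h) = -2 + 2 = 0)
x(Z, w) = -6 (x(Z, w) = -6 + 3*0 = -6 + 0 = -6)
M(g) = -35 (M(g) = (1/2)*(-70) = -35)
L(E) = -E/(-28 + E) (L(E) = -(E + E)/(2*(E - 28)) = -2*E/(2*(-28 + E)) = -E/(-28 + E))
(L(-46) - 4461)*(M(x(0, -6)) - 1657) = (-1*(-46)/(-28 - 46) - 4461)*(-35 - 1657) = (-1*(-46)/(-74) - 4461)*(-1692) = (-1*(-46)*(-1/74) - 4461)*(-1692) = (-23/37 - 4461)*(-1692) = -165080/37*(-1692) = 279315360/37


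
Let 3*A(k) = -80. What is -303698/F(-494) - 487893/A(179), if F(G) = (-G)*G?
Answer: 89303666071/4880720 ≈ 18297.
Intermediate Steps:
A(k) = -80/3 (A(k) = (⅓)*(-80) = -80/3)
F(G) = -G²
-303698/F(-494) - 487893/A(179) = -303698/((-1*(-494)²)) - 487893/(-80/3) = -303698/((-1*244036)) - 487893*(-3/80) = -303698/(-244036) + 1463679/80 = -303698*(-1/244036) + 1463679/80 = 151849/122018 + 1463679/80 = 89303666071/4880720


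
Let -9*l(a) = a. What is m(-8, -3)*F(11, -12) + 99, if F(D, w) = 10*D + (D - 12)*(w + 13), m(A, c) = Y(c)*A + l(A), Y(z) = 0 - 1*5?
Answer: 41003/9 ≈ 4555.9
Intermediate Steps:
Y(z) = -5 (Y(z) = 0 - 5 = -5)
l(a) = -a/9
m(A, c) = -46*A/9 (m(A, c) = -5*A - A/9 = -46*A/9)
F(D, w) = 10*D + (-12 + D)*(13 + w)
m(-8, -3)*F(11, -12) + 99 = (-46/9*(-8))*(-156 - 12*(-12) + 23*11 + 11*(-12)) + 99 = 368*(-156 + 144 + 253 - 132)/9 + 99 = (368/9)*109 + 99 = 40112/9 + 99 = 41003/9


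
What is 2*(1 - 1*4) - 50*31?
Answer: -1556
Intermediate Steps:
2*(1 - 1*4) - 50*31 = 2*(1 - 4) - 1550 = 2*(-3) - 1550 = -6 - 1550 = -1556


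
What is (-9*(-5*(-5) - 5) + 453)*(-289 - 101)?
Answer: -106470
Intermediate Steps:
(-9*(-5*(-5) - 5) + 453)*(-289 - 101) = (-9*(25 - 5) + 453)*(-390) = (-9*20 + 453)*(-390) = (-180 + 453)*(-390) = 273*(-390) = -106470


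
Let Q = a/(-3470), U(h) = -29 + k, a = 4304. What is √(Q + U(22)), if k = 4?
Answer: I*√78989345/1735 ≈ 5.1225*I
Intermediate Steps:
U(h) = -25 (U(h) = -29 + 4 = -25)
Q = -2152/1735 (Q = 4304/(-3470) = 4304*(-1/3470) = -2152/1735 ≈ -1.2403)
√(Q + U(22)) = √(-2152/1735 - 25) = √(-45527/1735) = I*√78989345/1735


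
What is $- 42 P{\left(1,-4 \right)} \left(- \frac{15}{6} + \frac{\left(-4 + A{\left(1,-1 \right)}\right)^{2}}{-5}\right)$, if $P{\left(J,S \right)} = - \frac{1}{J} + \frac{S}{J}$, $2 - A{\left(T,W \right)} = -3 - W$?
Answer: $-525$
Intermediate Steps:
$A{\left(T,W \right)} = 5 + W$ ($A{\left(T,W \right)} = 2 - \left(-3 - W\right) = 2 + \left(3 + W\right) = 5 + W$)
$- 42 P{\left(1,-4 \right)} \left(- \frac{15}{6} + \frac{\left(-4 + A{\left(1,-1 \right)}\right)^{2}}{-5}\right) = - 42 \frac{-1 - 4}{1} \left(- \frac{15}{6} + \frac{\left(-4 + \left(5 - 1\right)\right)^{2}}{-5}\right) = - 42 \cdot 1 \left(-5\right) \left(\left(-15\right) \frac{1}{6} + \left(-4 + 4\right)^{2} \left(- \frac{1}{5}\right)\right) = \left(-42\right) \left(-5\right) \left(- \frac{5}{2} + 0^{2} \left(- \frac{1}{5}\right)\right) = 210 \left(- \frac{5}{2} + 0 \left(- \frac{1}{5}\right)\right) = 210 \left(- \frac{5}{2} + 0\right) = 210 \left(- \frac{5}{2}\right) = -525$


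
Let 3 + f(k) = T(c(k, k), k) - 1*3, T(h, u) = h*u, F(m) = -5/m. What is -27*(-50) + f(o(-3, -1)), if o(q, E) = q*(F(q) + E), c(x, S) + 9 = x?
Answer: 1366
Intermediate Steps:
c(x, S) = -9 + x
o(q, E) = q*(E - 5/q) (o(q, E) = q*(-5/q + E) = q*(E - 5/q))
f(k) = -6 + k*(-9 + k) (f(k) = -3 + ((-9 + k)*k - 1*3) = -3 + (k*(-9 + k) - 3) = -3 + (-3 + k*(-9 + k)) = -6 + k*(-9 + k))
-27*(-50) + f(o(-3, -1)) = -27*(-50) + (-6 + (-5 - 1*(-3))*(-9 + (-5 - 1*(-3)))) = 1350 + (-6 + (-5 + 3)*(-9 + (-5 + 3))) = 1350 + (-6 - 2*(-9 - 2)) = 1350 + (-6 - 2*(-11)) = 1350 + (-6 + 22) = 1350 + 16 = 1366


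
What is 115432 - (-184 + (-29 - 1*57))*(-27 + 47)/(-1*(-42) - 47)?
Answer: 114352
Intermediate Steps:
115432 - (-184 + (-29 - 1*57))*(-27 + 47)/(-1*(-42) - 47) = 115432 - (-184 + (-29 - 57))*20/(42 - 47) = 115432 - (-184 - 86)*20/(-5) = 115432 - (-270)*20*(-⅕) = 115432 - (-270)*(-4) = 115432 - 1*1080 = 115432 - 1080 = 114352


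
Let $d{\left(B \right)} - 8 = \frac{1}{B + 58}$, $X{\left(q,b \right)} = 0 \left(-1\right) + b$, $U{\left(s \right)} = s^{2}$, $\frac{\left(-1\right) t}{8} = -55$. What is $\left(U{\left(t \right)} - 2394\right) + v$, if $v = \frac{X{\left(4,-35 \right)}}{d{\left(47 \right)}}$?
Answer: $\frac{160800571}{841} \approx 1.912 \cdot 10^{5}$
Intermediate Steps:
$t = 440$ ($t = \left(-8\right) \left(-55\right) = 440$)
$X{\left(q,b \right)} = b$ ($X{\left(q,b \right)} = 0 + b = b$)
$d{\left(B \right)} = 8 + \frac{1}{58 + B}$ ($d{\left(B \right)} = 8 + \frac{1}{B + 58} = 8 + \frac{1}{58 + B}$)
$v = - \frac{3675}{841}$ ($v = - \frac{35}{\frac{1}{58 + 47} \left(465 + 8 \cdot 47\right)} = - \frac{35}{\frac{1}{105} \left(465 + 376\right)} = - \frac{35}{\frac{1}{105} \cdot 841} = - \frac{35}{\frac{841}{105}} = \left(-35\right) \frac{105}{841} = - \frac{3675}{841} \approx -4.3698$)
$\left(U{\left(t \right)} - 2394\right) + v = \left(440^{2} - 2394\right) - \frac{3675}{841} = \left(193600 - 2394\right) - \frac{3675}{841} = 191206 - \frac{3675}{841} = \frac{160800571}{841}$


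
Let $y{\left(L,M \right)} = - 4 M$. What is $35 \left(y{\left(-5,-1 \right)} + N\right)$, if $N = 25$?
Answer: $1015$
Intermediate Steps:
$35 \left(y{\left(-5,-1 \right)} + N\right) = 35 \left(\left(-4\right) \left(-1\right) + 25\right) = 35 \left(4 + 25\right) = 35 \cdot 29 = 1015$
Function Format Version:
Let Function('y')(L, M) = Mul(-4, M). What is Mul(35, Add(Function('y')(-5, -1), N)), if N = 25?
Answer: 1015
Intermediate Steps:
Mul(35, Add(Function('y')(-5, -1), N)) = Mul(35, Add(Mul(-4, -1), 25)) = Mul(35, Add(4, 25)) = Mul(35, 29) = 1015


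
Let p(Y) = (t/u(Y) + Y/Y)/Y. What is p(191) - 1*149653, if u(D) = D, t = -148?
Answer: -5459491050/36481 ≈ -1.4965e+5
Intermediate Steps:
p(Y) = (1 - 148/Y)/Y (p(Y) = (-148/Y + Y/Y)/Y = (-148/Y + 1)/Y = (1 - 148/Y)/Y)
p(191) - 1*149653 = (-148 + 191)/191² - 1*149653 = (1/36481)*43 - 149653 = 43/36481 - 149653 = -5459491050/36481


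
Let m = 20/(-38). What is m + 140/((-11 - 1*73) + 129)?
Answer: 442/171 ≈ 2.5848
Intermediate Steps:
m = -10/19 (m = 20*(-1/38) = -10/19 ≈ -0.52632)
m + 140/((-11 - 1*73) + 129) = -10/19 + 140/((-11 - 1*73) + 129) = -10/19 + 140/((-11 - 73) + 129) = -10/19 + 140/(-84 + 129) = -10/19 + 140/45 = -10/19 + (1/45)*140 = -10/19 + 28/9 = 442/171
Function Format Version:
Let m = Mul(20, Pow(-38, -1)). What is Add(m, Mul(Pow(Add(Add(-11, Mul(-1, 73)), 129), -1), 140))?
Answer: Rational(442, 171) ≈ 2.5848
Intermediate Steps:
m = Rational(-10, 19) (m = Mul(20, Rational(-1, 38)) = Rational(-10, 19) ≈ -0.52632)
Add(m, Mul(Pow(Add(Add(-11, Mul(-1, 73)), 129), -1), 140)) = Add(Rational(-10, 19), Mul(Pow(Add(Add(-11, Mul(-1, 73)), 129), -1), 140)) = Add(Rational(-10, 19), Mul(Pow(Add(Add(-11, -73), 129), -1), 140)) = Add(Rational(-10, 19), Mul(Pow(Add(-84, 129), -1), 140)) = Add(Rational(-10, 19), Mul(Pow(45, -1), 140)) = Add(Rational(-10, 19), Mul(Rational(1, 45), 140)) = Add(Rational(-10, 19), Rational(28, 9)) = Rational(442, 171)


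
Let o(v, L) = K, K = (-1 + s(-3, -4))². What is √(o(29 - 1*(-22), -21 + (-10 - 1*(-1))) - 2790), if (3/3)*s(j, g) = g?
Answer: I*√2765 ≈ 52.583*I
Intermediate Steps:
s(j, g) = g
K = 25 (K = (-1 - 4)² = (-5)² = 25)
o(v, L) = 25
√(o(29 - 1*(-22), -21 + (-10 - 1*(-1))) - 2790) = √(25 - 2790) = √(-2765) = I*√2765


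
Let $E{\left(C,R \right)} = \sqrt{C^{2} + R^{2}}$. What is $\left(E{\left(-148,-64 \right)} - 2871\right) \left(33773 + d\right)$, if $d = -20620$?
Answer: $-37762263 + 263060 \sqrt{65} \approx -3.5641 \cdot 10^{7}$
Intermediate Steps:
$\left(E{\left(-148,-64 \right)} - 2871\right) \left(33773 + d\right) = \left(\sqrt{\left(-148\right)^{2} + \left(-64\right)^{2}} - 2871\right) \left(33773 - 20620\right) = \left(\sqrt{21904 + 4096} - 2871\right) 13153 = \left(\sqrt{26000} - 2871\right) 13153 = \left(20 \sqrt{65} - 2871\right) 13153 = \left(-2871 + 20 \sqrt{65}\right) 13153 = -37762263 + 263060 \sqrt{65}$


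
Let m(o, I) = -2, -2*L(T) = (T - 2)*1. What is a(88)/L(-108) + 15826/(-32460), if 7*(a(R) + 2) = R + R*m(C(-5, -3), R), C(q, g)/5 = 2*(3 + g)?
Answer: -940393/1249710 ≈ -0.75249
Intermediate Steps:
C(q, g) = 30 + 10*g (C(q, g) = 5*(2*(3 + g)) = 5*(6 + 2*g) = 30 + 10*g)
L(T) = 1 - T/2 (L(T) = -(T - 2)/2 = -(-2 + T)/2 = 1 - T/2)
a(R) = -2 - R/7 (a(R) = -2 + (R + R*(-2))/7 = -2 + (R - 2*R)/7 = -2 + (-R)/7 = -2 - R/7)
a(88)/L(-108) + 15826/(-32460) = (-2 - ⅐*88)/(1 - ½*(-108)) + 15826/(-32460) = (-2 - 88/7)/(1 + 54) + 15826*(-1/32460) = -102/7/55 - 7913/16230 = -102/7*1/55 - 7913/16230 = -102/385 - 7913/16230 = -940393/1249710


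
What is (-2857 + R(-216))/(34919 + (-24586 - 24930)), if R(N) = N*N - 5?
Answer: -43794/14597 ≈ -3.0002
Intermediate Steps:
R(N) = -5 + N**2 (R(N) = N**2 - 5 = -5 + N**2)
(-2857 + R(-216))/(34919 + (-24586 - 24930)) = (-2857 + (-5 + (-216)**2))/(34919 + (-24586 - 24930)) = (-2857 + (-5 + 46656))/(34919 - 49516) = (-2857 + 46651)/(-14597) = 43794*(-1/14597) = -43794/14597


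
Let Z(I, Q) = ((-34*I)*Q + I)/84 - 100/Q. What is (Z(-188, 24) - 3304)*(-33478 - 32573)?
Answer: 1372385661/14 ≈ 9.8028e+7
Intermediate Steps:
Z(I, Q) = -100/Q + I/84 - 17*I*Q/42 (Z(I, Q) = (-34*I*Q + I)*(1/84) - 100/Q = (I - 34*I*Q)*(1/84) - 100/Q = (I/84 - 17*I*Q/42) - 100/Q = -100/Q + I/84 - 17*I*Q/42)
(Z(-188, 24) - 3304)*(-33478 - 32573) = ((-100/24 + (1/84)*(-188) - 17/42*(-188)*24) - 3304)*(-33478 - 32573) = ((-100*1/24 - 47/21 + 12784/7) - 3304)*(-66051) = ((-25/6 - 47/21 + 12784/7) - 3304)*(-66051) = (76435/42 - 3304)*(-66051) = -62333/42*(-66051) = 1372385661/14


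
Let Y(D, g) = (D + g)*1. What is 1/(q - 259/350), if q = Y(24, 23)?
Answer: 50/2313 ≈ 0.021617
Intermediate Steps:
Y(D, g) = D + g
q = 47 (q = 24 + 23 = 47)
1/(q - 259/350) = 1/(47 - 259/350) = 1/(47 - 259*1/350) = 1/(47 - 37/50) = 1/(2313/50) = 50/2313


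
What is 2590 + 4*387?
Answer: 4138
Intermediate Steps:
2590 + 4*387 = 2590 + 1548 = 4138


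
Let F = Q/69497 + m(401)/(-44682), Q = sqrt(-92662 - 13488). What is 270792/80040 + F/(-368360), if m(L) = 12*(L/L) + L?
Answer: 37141518501503/10978194033840 - I*sqrt(4246)/5119982984 ≈ 3.3832 - 1.2727e-8*I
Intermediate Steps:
Q = 5*I*sqrt(4246) (Q = sqrt(-106150) = 5*I*sqrt(4246) ≈ 325.81*I)
m(L) = 12 + L (m(L) = 12*1 + L = 12 + L)
F = -413/44682 + 5*I*sqrt(4246)/69497 (F = (5*I*sqrt(4246))/69497 + (12 + 401)/(-44682) = (5*I*sqrt(4246))*(1/69497) + 413*(-1/44682) = 5*I*sqrt(4246)/69497 - 413/44682 = -413/44682 + 5*I*sqrt(4246)/69497 ≈ -0.0092431 + 0.0046881*I)
270792/80040 + F/(-368360) = 270792/80040 + (-413/44682 + 5*I*sqrt(4246)/69497)/(-368360) = 270792*(1/80040) + (-413/44682 + 5*I*sqrt(4246)/69497)*(-1/368360) = 11283/3335 + (413/16459061520 - I*sqrt(4246)/5119982984) = 37141518501503/10978194033840 - I*sqrt(4246)/5119982984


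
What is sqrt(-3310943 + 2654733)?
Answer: I*sqrt(656210) ≈ 810.07*I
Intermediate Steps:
sqrt(-3310943 + 2654733) = sqrt(-656210) = I*sqrt(656210)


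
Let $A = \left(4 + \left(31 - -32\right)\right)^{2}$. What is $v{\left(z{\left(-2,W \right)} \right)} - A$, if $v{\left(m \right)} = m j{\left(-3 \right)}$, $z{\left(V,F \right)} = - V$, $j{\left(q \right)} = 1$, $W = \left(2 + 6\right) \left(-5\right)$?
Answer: $-4487$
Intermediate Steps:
$W = -40$ ($W = 8 \left(-5\right) = -40$)
$A = 4489$ ($A = \left(4 + \left(31 + 32\right)\right)^{2} = \left(4 + 63\right)^{2} = 67^{2} = 4489$)
$v{\left(m \right)} = m$ ($v{\left(m \right)} = m 1 = m$)
$v{\left(z{\left(-2,W \right)} \right)} - A = \left(-1\right) \left(-2\right) - 4489 = 2 - 4489 = -4487$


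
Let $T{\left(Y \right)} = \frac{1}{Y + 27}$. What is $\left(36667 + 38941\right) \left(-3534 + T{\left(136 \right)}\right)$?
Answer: $- \frac{43553307928}{163} \approx -2.672 \cdot 10^{8}$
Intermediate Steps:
$T{\left(Y \right)} = \frac{1}{27 + Y}$
$\left(36667 + 38941\right) \left(-3534 + T{\left(136 \right)}\right) = \left(36667 + 38941\right) \left(-3534 + \frac{1}{27 + 136}\right) = 75608 \left(-3534 + \frac{1}{163}\right) = 75608 \left(- \frac{576041}{163}\right) = - \frac{43553307928}{163}$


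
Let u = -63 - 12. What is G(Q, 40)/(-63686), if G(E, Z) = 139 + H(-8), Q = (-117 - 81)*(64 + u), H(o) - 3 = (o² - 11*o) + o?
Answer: -143/31843 ≈ -0.0044908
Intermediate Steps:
u = -75
H(o) = 3 + o² - 10*o (H(o) = 3 + ((o² - 11*o) + o) = 3 + (o² - 10*o) = 3 + o² - 10*o)
Q = 2178 (Q = (-117 - 81)*(64 - 75) = -198*(-11) = 2178)
G(E, Z) = 286 (G(E, Z) = 139 + (3 + (-8)² - 10*(-8)) = 139 + (3 + 64 + 80) = 139 + 147 = 286)
G(Q, 40)/(-63686) = 286/(-63686) = 286*(-1/63686) = -143/31843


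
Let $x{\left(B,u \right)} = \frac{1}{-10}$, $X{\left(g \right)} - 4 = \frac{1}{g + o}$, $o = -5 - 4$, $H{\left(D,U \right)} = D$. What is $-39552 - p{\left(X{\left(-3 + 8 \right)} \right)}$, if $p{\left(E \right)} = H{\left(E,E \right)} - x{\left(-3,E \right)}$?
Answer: $- \frac{791117}{20} \approx -39556.0$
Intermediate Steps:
$o = -9$ ($o = -5 - 4 = -9$)
$X{\left(g \right)} = 4 + \frac{1}{-9 + g}$ ($X{\left(g \right)} = 4 + \frac{1}{g - 9} = 4 + \frac{1}{-9 + g}$)
$x{\left(B,u \right)} = - \frac{1}{10}$
$p{\left(E \right)} = \frac{1}{10} + E$ ($p{\left(E \right)} = E - - \frac{1}{10} = E + \frac{1}{10} = \frac{1}{10} + E$)
$-39552 - p{\left(X{\left(-3 + 8 \right)} \right)} = -39552 - \left(\frac{1}{10} + \frac{-35 + 4 \left(-3 + 8\right)}{-9 + \left(-3 + 8\right)}\right) = -39552 - \left(\frac{1}{10} + \frac{-35 + 4 \cdot 5}{-9 + 5}\right) = -39552 - \left(\frac{1}{10} + \frac{-35 + 20}{-4}\right) = -39552 - \left(\frac{1}{10} - - \frac{15}{4}\right) = -39552 - \left(\frac{1}{10} + \frac{15}{4}\right) = -39552 - \frac{77}{20} = - \frac{791117}{20}$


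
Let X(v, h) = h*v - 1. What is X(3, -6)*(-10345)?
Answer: 196555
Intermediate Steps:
X(v, h) = -1 + h*v
X(3, -6)*(-10345) = (-1 - 6*3)*(-10345) = (-1 - 18)*(-10345) = -19*(-10345) = 196555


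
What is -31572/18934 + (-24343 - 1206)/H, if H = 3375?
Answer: -295150133/31951125 ≈ -9.2375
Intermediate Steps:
-31572/18934 + (-24343 - 1206)/H = -31572/18934 + (-24343 - 1206)/3375 = -31572*1/18934 - 25549*1/3375 = -15786/9467 - 25549/3375 = -295150133/31951125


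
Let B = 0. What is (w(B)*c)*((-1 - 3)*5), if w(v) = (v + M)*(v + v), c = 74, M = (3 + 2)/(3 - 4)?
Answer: 0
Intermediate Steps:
M = -5 (M = 5/(-1) = 5*(-1) = -5)
w(v) = 2*v*(-5 + v) (w(v) = (v - 5)*(v + v) = (-5 + v)*(2*v) = 2*v*(-5 + v))
(w(B)*c)*((-1 - 3)*5) = ((2*0*(-5 + 0))*74)*((-1 - 3)*5) = ((2*0*(-5))*74)*(-4*5) = (0*74)*(-20) = 0*(-20) = 0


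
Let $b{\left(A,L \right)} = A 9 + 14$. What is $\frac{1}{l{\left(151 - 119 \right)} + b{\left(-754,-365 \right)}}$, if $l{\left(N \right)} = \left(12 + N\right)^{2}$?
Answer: $- \frac{1}{4836} \approx -0.00020678$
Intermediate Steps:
$b{\left(A,L \right)} = 14 + 9 A$ ($b{\left(A,L \right)} = 9 A + 14 = 14 + 9 A$)
$\frac{1}{l{\left(151 - 119 \right)} + b{\left(-754,-365 \right)}} = \frac{1}{\left(12 + \left(151 - 119\right)\right)^{2} + \left(14 + 9 \left(-754\right)\right)} = \frac{1}{\left(12 + 32\right)^{2} + \left(14 - 6786\right)} = \frac{1}{44^{2} - 6772} = \frac{1}{1936 - 6772} = \frac{1}{-4836} = - \frac{1}{4836}$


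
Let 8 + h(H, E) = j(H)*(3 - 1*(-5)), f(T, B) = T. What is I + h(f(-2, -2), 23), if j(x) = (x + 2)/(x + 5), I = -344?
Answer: -352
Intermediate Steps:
j(x) = (2 + x)/(5 + x)
h(H, E) = -8 + 8*(2 + H)/(5 + H) (h(H, E) = -8 + ((2 + H)/(5 + H))*(3 - 1*(-5)) = -8 + ((2 + H)/(5 + H))*(3 + 5) = -8 + ((2 + H)/(5 + H))*8 = -8 + 8*(2 + H)/(5 + H))
I + h(f(-2, -2), 23) = -344 - 24/(5 - 2) = -344 - 24/3 = -344 - 24*⅓ = -344 - 8 = -352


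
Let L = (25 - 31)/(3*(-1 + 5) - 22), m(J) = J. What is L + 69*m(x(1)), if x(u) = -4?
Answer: -1377/5 ≈ -275.40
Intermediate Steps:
L = ⅗ (L = -6/(3*4 - 22) = -6/(12 - 22) = -6/(-10) = -6*(-⅒) = ⅗ ≈ 0.60000)
L + 69*m(x(1)) = ⅗ + 69*(-4) = ⅗ - 276 = -1377/5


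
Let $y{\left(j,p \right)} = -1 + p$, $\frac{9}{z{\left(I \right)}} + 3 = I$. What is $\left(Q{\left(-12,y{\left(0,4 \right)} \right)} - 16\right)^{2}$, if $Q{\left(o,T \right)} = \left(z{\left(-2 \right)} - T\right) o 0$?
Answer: $256$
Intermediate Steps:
$z{\left(I \right)} = \frac{9}{-3 + I}$
$Q{\left(o,T \right)} = 0$ ($Q{\left(o,T \right)} = \left(\frac{9}{-3 - 2} - T\right) o 0 = \left(\frac{9}{-5} - T\right) o 0 = \left(9 \left(- \frac{1}{5}\right) - T\right) o 0 = \left(- \frac{9}{5} - T\right) o 0 = o \left(- \frac{9}{5} - T\right) 0 = 0$)
$\left(Q{\left(-12,y{\left(0,4 \right)} \right)} - 16\right)^{2} = \left(0 - 16\right)^{2} = \left(-16\right)^{2} = 256$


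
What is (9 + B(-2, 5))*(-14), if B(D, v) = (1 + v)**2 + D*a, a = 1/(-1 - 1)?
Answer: -644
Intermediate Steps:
a = -1/2 (a = 1/(-2) = -1/2 ≈ -0.50000)
B(D, v) = (1 + v)**2 - D/2 (B(D, v) = (1 + v)**2 + D*(-1/2) = (1 + v)**2 - D/2)
(9 + B(-2, 5))*(-14) = (9 + ((1 + 5)**2 - 1/2*(-2)))*(-14) = (9 + (6**2 + 1))*(-14) = (9 + (36 + 1))*(-14) = (9 + 37)*(-14) = 46*(-14) = -644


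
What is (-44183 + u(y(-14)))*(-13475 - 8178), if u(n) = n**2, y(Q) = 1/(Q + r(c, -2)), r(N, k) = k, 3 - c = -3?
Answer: 244913770091/256 ≈ 9.5669e+8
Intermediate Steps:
c = 6 (c = 3 - 1*(-3) = 3 + 3 = 6)
y(Q) = 1/(-2 + Q) (y(Q) = 1/(Q - 2) = 1/(-2 + Q))
(-44183 + u(y(-14)))*(-13475 - 8178) = (-44183 + (1/(-2 - 14))**2)*(-13475 - 8178) = (-44183 + (1/(-16))**2)*(-21653) = (-44183 + (-1/16)**2)*(-21653) = (-44183 + 1/256)*(-21653) = -11310847/256*(-21653) = 244913770091/256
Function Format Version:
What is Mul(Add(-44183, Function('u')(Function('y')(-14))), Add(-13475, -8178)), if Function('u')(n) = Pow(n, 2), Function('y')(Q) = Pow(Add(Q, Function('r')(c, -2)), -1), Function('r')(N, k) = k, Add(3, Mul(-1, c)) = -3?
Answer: Rational(244913770091, 256) ≈ 9.5669e+8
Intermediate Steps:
c = 6 (c = Add(3, Mul(-1, -3)) = Add(3, 3) = 6)
Function('y')(Q) = Pow(Add(-2, Q), -1) (Function('y')(Q) = Pow(Add(Q, -2), -1) = Pow(Add(-2, Q), -1))
Mul(Add(-44183, Function('u')(Function('y')(-14))), Add(-13475, -8178)) = Mul(Add(-44183, Pow(Pow(Add(-2, -14), -1), 2)), Add(-13475, -8178)) = Mul(Add(-44183, Pow(Pow(-16, -1), 2)), -21653) = Mul(Add(-44183, Pow(Rational(-1, 16), 2)), -21653) = Mul(Add(-44183, Rational(1, 256)), -21653) = Mul(Rational(-11310847, 256), -21653) = Rational(244913770091, 256)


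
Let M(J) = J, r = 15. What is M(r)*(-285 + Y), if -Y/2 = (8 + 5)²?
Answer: -9345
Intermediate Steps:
Y = -338 (Y = -2*(8 + 5)² = -2*13² = -2*169 = -338)
M(r)*(-285 + Y) = 15*(-285 - 338) = 15*(-623) = -9345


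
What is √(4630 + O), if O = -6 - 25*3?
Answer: √4549 ≈ 67.446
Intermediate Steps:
O = -81 (O = -6 - 75 = -81)
√(4630 + O) = √(4630 - 81) = √4549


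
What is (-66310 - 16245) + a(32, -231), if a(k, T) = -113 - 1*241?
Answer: -82909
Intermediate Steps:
a(k, T) = -354 (a(k, T) = -113 - 241 = -354)
(-66310 - 16245) + a(32, -231) = (-66310 - 16245) - 354 = -82555 - 354 = -82909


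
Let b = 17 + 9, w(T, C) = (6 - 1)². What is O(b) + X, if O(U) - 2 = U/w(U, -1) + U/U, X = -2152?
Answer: -53699/25 ≈ -2148.0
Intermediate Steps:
w(T, C) = 25 (w(T, C) = 5² = 25)
b = 26
O(U) = 3 + U/25 (O(U) = 2 + (U/25 + U/U) = 2 + (U*(1/25) + 1) = 2 + (U/25 + 1) = 2 + (1 + U/25) = 3 + U/25)
O(b) + X = (3 + (1/25)*26) - 2152 = (3 + 26/25) - 2152 = 101/25 - 2152 = -53699/25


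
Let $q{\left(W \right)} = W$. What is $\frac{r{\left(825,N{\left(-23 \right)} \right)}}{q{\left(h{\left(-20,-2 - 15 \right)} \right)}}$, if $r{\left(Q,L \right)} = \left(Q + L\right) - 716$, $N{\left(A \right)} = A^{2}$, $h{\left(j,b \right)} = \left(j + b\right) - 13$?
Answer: $- \frac{319}{25} \approx -12.76$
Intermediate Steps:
$h{\left(j,b \right)} = -13 + b + j$ ($h{\left(j,b \right)} = \left(b + j\right) + \left(-14 + 1\right) = \left(b + j\right) - 13 = -13 + b + j$)
$r{\left(Q,L \right)} = -716 + L + Q$ ($r{\left(Q,L \right)} = \left(L + Q\right) - 716 = -716 + L + Q$)
$\frac{r{\left(825,N{\left(-23 \right)} \right)}}{q{\left(h{\left(-20,-2 - 15 \right)} \right)}} = \frac{-716 + \left(-23\right)^{2} + 825}{-13 - 17 - 20} = \frac{-716 + 529 + 825}{-13 - 17 - 20} = \frac{638}{-13 - 17 - 20} = \frac{638}{-50} = 638 \left(- \frac{1}{50}\right) = - \frac{319}{25}$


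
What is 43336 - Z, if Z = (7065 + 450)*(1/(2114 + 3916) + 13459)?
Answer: -13547540733/134 ≈ -1.0110e+8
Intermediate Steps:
Z = 13553347757/134 (Z = 7515*(1/6030 + 13459) = 7515*(81157771/6030) = 13553347757/134 ≈ 1.0114e+8)
43336 - Z = 43336 - 1*13553347757/134 = 43336 - 13553347757/134 = -13547540733/134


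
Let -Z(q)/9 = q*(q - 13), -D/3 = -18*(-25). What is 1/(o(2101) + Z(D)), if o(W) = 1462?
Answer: -1/16558988 ≈ -6.0390e-8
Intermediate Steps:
D = -1350 (D = -(-54)*(-25) = -3*450 = -1350)
Z(q) = -9*q*(-13 + q) (Z(q) = -9*q*(q - 13) = -9*q*(-13 + q))
1/(o(2101) + Z(D)) = 1/(1462 + 9*(-1350)*(13 - 1*(-1350))) = 1/(1462 + 9*(-1350)*(13 + 1350)) = 1/(1462 + 9*(-1350)*1363) = 1/(1462 - 16560450) = 1/(-16558988) = -1/16558988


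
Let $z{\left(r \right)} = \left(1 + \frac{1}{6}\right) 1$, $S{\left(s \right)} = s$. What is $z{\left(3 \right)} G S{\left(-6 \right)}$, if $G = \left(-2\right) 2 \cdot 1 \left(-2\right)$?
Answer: $-56$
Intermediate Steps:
$z{\left(r \right)} = \frac{7}{6}$ ($z{\left(r \right)} = \left(1 + \frac{1}{6}\right) 1 = \frac{7}{6} \cdot 1 = \frac{7}{6}$)
$G = 8$ ($G = \left(-4\right) 1 \left(-2\right) = \left(-4\right) \left(-2\right) = 8$)
$z{\left(3 \right)} G S{\left(-6 \right)} = \frac{7}{6} \cdot 8 \left(-6\right) = \frac{28}{3} \left(-6\right) = -56$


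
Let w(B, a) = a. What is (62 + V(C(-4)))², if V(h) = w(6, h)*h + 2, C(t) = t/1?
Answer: 6400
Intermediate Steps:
C(t) = t (C(t) = t*1 = t)
V(h) = 2 + h² (V(h) = h*h + 2 = h² + 2 = 2 + h²)
(62 + V(C(-4)))² = (62 + (2 + (-4)²))² = (62 + (2 + 16))² = (62 + 18)² = 80² = 6400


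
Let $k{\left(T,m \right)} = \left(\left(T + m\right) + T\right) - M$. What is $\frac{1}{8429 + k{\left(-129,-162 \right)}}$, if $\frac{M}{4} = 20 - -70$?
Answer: $\frac{1}{7649} \approx 0.00013074$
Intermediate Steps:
$M = 360$ ($M = 4 \left(20 - -70\right) = 4 \left(20 + 70\right) = 4 \cdot 90 = 360$)
$k{\left(T,m \right)} = -360 + m + 2 T$ ($k{\left(T,m \right)} = \left(\left(T + m\right) + T\right) - 360 = \left(m + 2 T\right) - 360 = -360 + m + 2 T$)
$\frac{1}{8429 + k{\left(-129,-162 \right)}} = \frac{1}{8429 - 780} = \frac{1}{7649}$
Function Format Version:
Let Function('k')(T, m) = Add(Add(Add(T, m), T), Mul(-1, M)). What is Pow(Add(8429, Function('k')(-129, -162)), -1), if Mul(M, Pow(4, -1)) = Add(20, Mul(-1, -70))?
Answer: Rational(1, 7649) ≈ 0.00013074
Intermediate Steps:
M = 360 (M = Mul(4, Add(20, Mul(-1, -70))) = Mul(4, Add(20, 70)) = Mul(4, 90) = 360)
Function('k')(T, m) = Add(-360, m, Mul(2, T)) (Function('k')(T, m) = Add(Add(Add(T, m), T), Mul(-1, 360)) = Add(Add(m, Mul(2, T)), -360) = Add(-360, m, Mul(2, T)))
Pow(Add(8429, Function('k')(-129, -162)), -1) = Pow(Add(8429, Add(-360, -162, Mul(2, -129))), -1) = Pow(Add(8429, Add(-360, -162, -258)), -1) = Pow(Add(8429, -780), -1) = Pow(7649, -1) = Rational(1, 7649)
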